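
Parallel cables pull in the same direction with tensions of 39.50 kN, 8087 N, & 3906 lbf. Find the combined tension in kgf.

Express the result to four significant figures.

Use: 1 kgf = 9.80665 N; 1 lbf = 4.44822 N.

6624 kgf

39.50 kN × 1000 = 39500 N
8087 N (already N)
3906 lbf × 4.44822 = 17374.7 N
Sum: 39500 + 8087 + 17374.7 = 64961.7 N
In kgf: 64961.7 / 9.80665 = 6624.25 kgf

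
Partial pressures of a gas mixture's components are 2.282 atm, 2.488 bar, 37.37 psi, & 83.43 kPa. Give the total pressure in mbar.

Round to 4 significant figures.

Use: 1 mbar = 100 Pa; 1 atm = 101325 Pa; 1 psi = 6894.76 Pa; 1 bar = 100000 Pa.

8211 mbar

2.282 atm × 101325 = 231224 Pa
2.488 bar × 100000 = 248800 Pa
37.37 psi × 6894.76 = 257657 Pa
83.43 kPa × 1000 = 83430 Pa
Total: 231224 + 248800 + 257657 + 83430 = 821111 Pa
In mbar: 821111 / 100 = 8211.11 mbar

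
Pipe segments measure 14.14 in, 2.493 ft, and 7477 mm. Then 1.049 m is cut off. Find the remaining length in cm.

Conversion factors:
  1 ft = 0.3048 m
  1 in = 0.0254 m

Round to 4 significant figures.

14.14 in × 0.0254 = 0.359156 m
2.493 ft × 0.3048 = 0.759866 m
7477 mm × 0.001 = 7.477 m
1.049 m (already m)
Sum: 0.359156 + 0.759866 + 7.477 − 1.049 = 7.54702 m
In cm: 7.54702 / 0.01 = 754.702 cm

754.7 cm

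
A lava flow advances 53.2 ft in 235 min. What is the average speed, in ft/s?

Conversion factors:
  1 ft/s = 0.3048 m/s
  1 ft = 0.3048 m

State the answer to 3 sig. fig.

53.2 ft × 0.3048 → 16.2154 m
235 min × 60 → 14100 s
v = d / t = 16.2154 m / 14100 s = 0.00115003 m/s
0.00115003 m/s ÷ (0.3048 m/s/ft/s) = 0.00377306 ft/s

0.00377 ft/s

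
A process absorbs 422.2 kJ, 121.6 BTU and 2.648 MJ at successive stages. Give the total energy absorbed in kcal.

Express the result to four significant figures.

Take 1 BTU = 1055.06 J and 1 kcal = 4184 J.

764.5 kcal

422.2 kJ × 1000 → 422200 J
121.6 BTU × 1055.06 → 128295 J
2.648 MJ × 1000000 → 2.648×10⁶ J
Sum: 422200 + 128295 + 2.648×10⁶ = 3.1985×10⁶ J
In kcal: 3.1985×10⁶ / 4184 = 764.46 kcal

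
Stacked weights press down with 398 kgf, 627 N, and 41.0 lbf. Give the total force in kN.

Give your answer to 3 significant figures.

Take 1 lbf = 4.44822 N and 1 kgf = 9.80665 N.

398 kgf × 9.80665 = 3903.05 N
627 N (already N)
41.0 lbf × 4.44822 = 182.377 N
Sum: 3903.05 + 627 + 182.377 = 4712.43 N
In kN: 4712.43 / 1000 = 4.71243 kN

4.71 kN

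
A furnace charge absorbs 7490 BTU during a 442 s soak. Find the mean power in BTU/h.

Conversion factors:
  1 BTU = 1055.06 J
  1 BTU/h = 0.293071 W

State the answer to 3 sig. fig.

6.10×10⁴ BTU/h

7490 BTU × 1055.06 → 7.9024×10⁶ J
P = E / t = 7.9024×10⁶ J / 442 s = 17878.7 W
17878.7 W ÷ (0.293071 W/BTU/h) = 61004.7 BTU/h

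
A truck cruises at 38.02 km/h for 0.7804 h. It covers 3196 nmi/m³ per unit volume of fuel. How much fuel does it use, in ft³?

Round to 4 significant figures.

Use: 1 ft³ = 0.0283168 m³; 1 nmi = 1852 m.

0.1770 ft³

38.02 km/h → 10.5611 m/s
0.7804 h → 2809.44 s
d = v × t = 10.5611 × 2809.44 = 29670.8 m
3196 nmi/m³ → 5.91899×10⁶ m/m³
V = d / (distance per unit fuel) = 29670.8 / 5.91899×10⁶ = 0.00501281 m³
In ft³: 0.00501281 / 0.0283168 = 0.177026 ft³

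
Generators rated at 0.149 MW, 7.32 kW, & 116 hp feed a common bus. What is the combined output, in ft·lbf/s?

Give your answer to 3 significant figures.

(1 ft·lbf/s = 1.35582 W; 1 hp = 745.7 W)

0.149 MW × 1000000 = 149000 W
7.32 kW × 1000 = 7320 W
116 hp × 745.7 = 86501.2 W
Sum: 149000 + 7320 + 86501.2 = 242821 W
In ft·lbf/s: 242821 / 1.35582 = 179095 ft·lbf/s

1.79×10⁵ ft·lbf/s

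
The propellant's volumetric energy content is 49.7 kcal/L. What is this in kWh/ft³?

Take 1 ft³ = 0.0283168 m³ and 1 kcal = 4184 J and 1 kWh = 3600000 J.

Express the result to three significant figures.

49.7 kcal/L × 4184 J/kcal ÷ 0.001 m³/L = 2.07945×10⁸ J/m³
2.07945×10⁸ J/m³ ÷ 3600000 J/kWh × 0.0283168 m³/ft³ = 1.63565 kWh/ft³

1.64 kWh/ft³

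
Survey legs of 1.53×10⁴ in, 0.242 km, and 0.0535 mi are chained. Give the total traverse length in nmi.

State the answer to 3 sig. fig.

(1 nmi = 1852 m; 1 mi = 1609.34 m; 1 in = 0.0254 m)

1.53×10⁴ in × 0.0254 = 388.62 m
0.242 km × 1000 = 242 m
0.0535 mi × 1609.34 = 86.0997 m
Total: 388.62 + 242 + 86.0997 = 716.72 m
In nmi: 716.72 / 1852 = 0.386998 nmi

0.387 nmi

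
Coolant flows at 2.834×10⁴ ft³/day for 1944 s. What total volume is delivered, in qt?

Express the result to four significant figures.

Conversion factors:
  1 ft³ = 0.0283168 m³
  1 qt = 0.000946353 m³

2.834×10⁴ ft³/day → 0.00928817 m³/s
V = Q × t = 0.00928817 × 1944 = 18.0562 m³
In qt: 18.0562 / 0.000946353 = 19079.8 qt

1.908×10⁴ qt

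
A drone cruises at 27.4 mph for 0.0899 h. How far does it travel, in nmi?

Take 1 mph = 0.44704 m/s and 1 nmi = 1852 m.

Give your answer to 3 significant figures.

2.14 nmi

27.4 mph × 0.44704 = 12.2489 m/s
0.0899 h × 3600 = 323.64 s
d = v × t = 12.2489 m/s × 323.64 s = 3964.23 m
3964.23 m ÷ (1852 m/nmi) = 2.14051 nmi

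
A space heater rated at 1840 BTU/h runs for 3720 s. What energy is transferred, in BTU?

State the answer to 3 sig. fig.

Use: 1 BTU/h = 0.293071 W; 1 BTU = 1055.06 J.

1840 BTU/h × 0.293071 → 539.251 W
E = P × t = 539.251 W × 3720 s = 2.00601×10⁶ J
2.00601×10⁶ J ÷ (1055.06 J/BTU) = 1901.32 BTU

1900 BTU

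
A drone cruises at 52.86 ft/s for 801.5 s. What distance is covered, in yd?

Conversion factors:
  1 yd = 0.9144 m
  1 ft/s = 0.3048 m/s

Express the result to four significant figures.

1.412×10⁴ yd

52.86 ft/s × 0.3048 = 16.1117 m/s
d = v × t = 16.1117 m/s × 801.5 s = 12913.5 m
12913.5 m ÷ (0.9144 m/yd) = 14122.4 yd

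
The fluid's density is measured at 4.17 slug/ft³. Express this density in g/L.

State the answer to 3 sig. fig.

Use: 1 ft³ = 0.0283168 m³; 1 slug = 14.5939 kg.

2150 g/L

4.17 slug/ft³ × 14.5939 kg/slug ÷ 0.0283168 m³/ft³ = 2149.13 kg/m³
2149.13 kg/m³ ÷ 0.001 kg/g × 0.001 m³/L = 2149.13 g/L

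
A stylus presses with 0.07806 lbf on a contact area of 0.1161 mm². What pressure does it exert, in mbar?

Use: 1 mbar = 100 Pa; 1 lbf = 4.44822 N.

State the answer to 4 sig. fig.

0.07806 lbf × 4.44822 → 0.347228 N
0.1161 mm² × 10⁻⁶ → 1.161×10⁻⁷ m²
P = F / A = 0.347228 N / 1.161×10⁻⁷ m² = 2.99077×10⁶ Pa
2.99077×10⁶ Pa ÷ (100 Pa/mbar) = 29907.7 mbar

2.991×10⁴ mbar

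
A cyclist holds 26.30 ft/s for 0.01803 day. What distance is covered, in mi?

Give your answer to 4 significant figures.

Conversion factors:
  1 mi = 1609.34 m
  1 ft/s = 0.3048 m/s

26.30 ft/s × 0.3048 = 8.01624 m/s
0.01803 day × 86400 = 1557.79 s
d = v × t = 8.01624 m/s × 1557.79 s = 12487.6 m
12487.6 m ÷ (1609.34 m/mi) = 7.75945 mi

7.759 mi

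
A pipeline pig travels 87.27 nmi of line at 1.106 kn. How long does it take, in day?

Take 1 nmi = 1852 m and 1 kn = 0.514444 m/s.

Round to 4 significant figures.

3.288 day

87.27 nmi × 1852 → 161624 m
1.106 kn × 0.514444 → 0.568975 m/s
t = d / v = 161624 m / 0.568975 m/s = 284062 s
284062 s ÷ (86400 s/day) = 3.28775 day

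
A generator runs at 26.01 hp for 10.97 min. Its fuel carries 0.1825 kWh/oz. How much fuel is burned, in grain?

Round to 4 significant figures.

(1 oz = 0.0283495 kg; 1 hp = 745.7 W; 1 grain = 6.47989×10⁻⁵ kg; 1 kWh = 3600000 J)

8501 grain

26.01 hp → 19395.7 W
10.97 min → 658.2 s
E = P × t = 19395.7 × 658.2 = 1.27662×10⁷ J
0.1825 kWh/oz → 2.3175×10⁷ J/kg
m = E / e_s = 1.27662×10⁷ / 2.3175×10⁷ = 0.550861 kg
In grain: 0.550861 / 6.47989×10⁻⁵ = 8501.09 grain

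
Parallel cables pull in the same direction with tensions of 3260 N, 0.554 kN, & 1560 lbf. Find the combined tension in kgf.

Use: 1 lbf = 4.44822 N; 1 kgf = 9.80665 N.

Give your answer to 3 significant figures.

3260 N (already N)
0.554 kN × 1000 = 554 N
1560 lbf × 4.44822 = 6939.22 N
Sum: 3260 + 554 + 6939.22 = 10753.2 N
In kgf: 10753.2 / 9.80665 = 1096.52 kgf

1100 kgf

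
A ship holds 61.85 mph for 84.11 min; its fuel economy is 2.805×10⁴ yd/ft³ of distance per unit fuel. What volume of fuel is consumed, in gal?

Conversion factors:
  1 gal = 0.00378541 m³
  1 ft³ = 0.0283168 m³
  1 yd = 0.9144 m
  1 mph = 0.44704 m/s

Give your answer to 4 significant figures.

40.70 gal

61.85 mph → 27.6494 m/s
84.11 min → 5046.6 s
d = v × t = 27.6494 × 5046.6 = 139535 m
2.805×10⁴ yd/ft³ → 905785 m/m³
V = d / (distance per unit fuel) = 139535 / 905785 = 0.154049 m³
In gal: 0.154049 / 0.00378541 = 40.6955 gal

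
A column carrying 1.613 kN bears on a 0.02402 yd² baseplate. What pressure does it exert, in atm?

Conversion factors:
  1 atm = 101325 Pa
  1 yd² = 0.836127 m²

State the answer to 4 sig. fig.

0.7926 atm

1.613 kN × 1000 = 1613 N
0.02402 yd² × 0.836127 = 0.0200838 m²
P = F / A = 1613 N / 0.0200838 m² = 80313.5 Pa
80313.5 Pa ÷ (101325 Pa/atm) = 0.792633 atm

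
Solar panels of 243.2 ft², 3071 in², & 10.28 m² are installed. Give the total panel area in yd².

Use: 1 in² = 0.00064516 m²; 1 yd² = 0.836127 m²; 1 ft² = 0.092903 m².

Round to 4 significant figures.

41.69 yd²

243.2 ft² × 0.092903 = 22.594 m²
3071 in² × 0.00064516 = 1.98129 m²
10.28 m² (already m²)
Total: 22.594 + 1.98129 + 10.28 = 34.8553 m²
In yd²: 34.8553 / 0.836127 = 41.6866 yd²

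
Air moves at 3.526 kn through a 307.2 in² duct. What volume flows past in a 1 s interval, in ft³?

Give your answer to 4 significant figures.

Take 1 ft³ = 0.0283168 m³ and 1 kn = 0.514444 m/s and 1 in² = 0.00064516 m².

3.526 kn × 0.514444 = 1.81393 m/s
307.2 in² × 0.00064516 = 0.198193 m²
V = v × A × t = 1.81393 m/s × 0.198193 m² × 1 s = 0.359508 m³
0.359508 m³ ÷ (0.0283168 m³/ft³) = 12.6959 ft³

12.70 ft³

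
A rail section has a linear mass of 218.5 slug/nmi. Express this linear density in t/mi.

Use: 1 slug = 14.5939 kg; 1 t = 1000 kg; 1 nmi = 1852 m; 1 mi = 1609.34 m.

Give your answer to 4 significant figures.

218.5 slug/nmi × 14.5939 kg/slug ÷ 1852 m/nmi = 1.7218 kg/m
1.7218 kg/m ÷ 1000 kg/t × 1609.34 m/mi = 2.77096 t/mi

2.771 t/mi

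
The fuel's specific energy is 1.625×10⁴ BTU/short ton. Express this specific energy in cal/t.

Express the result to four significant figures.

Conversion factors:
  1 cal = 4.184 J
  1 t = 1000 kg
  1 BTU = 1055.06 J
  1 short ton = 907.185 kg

1.625×10⁴ BTU/short ton × 1055.06 J/BTU ÷ 907.185 kg/short ton = 18898.8 J/kg
18898.8 J/kg ÷ 4.184 J/cal × 1000 kg/t = 4.51692×10⁶ cal/t

4.517×10⁶ cal/t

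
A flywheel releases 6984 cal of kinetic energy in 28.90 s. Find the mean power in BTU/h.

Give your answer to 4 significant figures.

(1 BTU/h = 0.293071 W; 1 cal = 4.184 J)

6984 cal × 4.184 = 29221.1 J
P = E / t = 29221.1 J / 28.9 s = 1011.11 W
1011.11 W ÷ (0.293071 W/BTU/h) = 3450.05 BTU/h

3450 BTU/h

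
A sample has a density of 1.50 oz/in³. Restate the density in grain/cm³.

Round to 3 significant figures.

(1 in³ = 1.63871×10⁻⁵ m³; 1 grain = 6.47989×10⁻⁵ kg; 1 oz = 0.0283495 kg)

40.0 grain/cm³

1.50 oz/in³ × 0.0283495 kg/oz ÷ 1.63871×10⁻⁵ m³/in³ = 2594.98 kg/m³
2594.98 kg/m³ ÷ 6.47989×10⁻⁵ kg/grain × 10⁻⁶ m³/cm³ = 40.0467 grain/cm³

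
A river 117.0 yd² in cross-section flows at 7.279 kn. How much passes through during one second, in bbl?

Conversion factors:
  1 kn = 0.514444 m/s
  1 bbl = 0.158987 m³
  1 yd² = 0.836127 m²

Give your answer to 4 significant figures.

2304 bbl

7.279 kn × 0.514444 → 3.74464 m/s
117.0 yd² × 0.836127 → 97.8269 m²
V = v × A × t = 3.74464 m/s × 97.8269 m² × 1 s = 366.327 m³
366.327 m³ ÷ (0.158987 m³/bbl) = 2304.13 bbl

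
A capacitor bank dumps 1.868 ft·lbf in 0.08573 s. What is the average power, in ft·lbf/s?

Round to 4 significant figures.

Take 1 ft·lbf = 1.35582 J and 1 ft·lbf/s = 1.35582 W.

1.868 ft·lbf × 1.35582 → 2.53267 J
P = E / t = 2.53267 J / 0.08573 s = 29.5424 W
29.5424 W ÷ (1.35582 W/ft·lbf/s) = 21.7893 ft·lbf/s

21.79 ft·lbf/s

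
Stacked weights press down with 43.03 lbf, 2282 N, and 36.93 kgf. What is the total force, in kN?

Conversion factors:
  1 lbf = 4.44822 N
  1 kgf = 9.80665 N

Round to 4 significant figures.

43.03 lbf × 4.44822 = 191.407 N
2282 N (already N)
36.93 kgf × 9.80665 = 362.16 N
Combined: 191.407 + 2282 + 362.16 = 2835.57 N
In kN: 2835.57 / 1000 = 2.83557 kN

2.836 kN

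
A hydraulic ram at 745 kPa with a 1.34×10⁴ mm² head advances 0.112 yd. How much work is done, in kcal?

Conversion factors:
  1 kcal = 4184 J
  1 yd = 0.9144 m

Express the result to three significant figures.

745 kPa → 745000 Pa
1.34×10⁴ mm² → 0.0134 m²
F = P × A = 745000 × 0.0134 = 9983 N
0.112 yd → 0.102413 m
W = F × d = 9983 × 0.102413 = 1022.39 J
In kcal: 1022.39 / 4184 = 0.244357 kcal

0.244 kcal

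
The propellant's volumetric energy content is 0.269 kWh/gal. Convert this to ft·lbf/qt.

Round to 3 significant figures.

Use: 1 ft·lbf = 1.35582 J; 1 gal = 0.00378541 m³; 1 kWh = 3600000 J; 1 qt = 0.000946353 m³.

0.269 kWh/gal × 3600000 J/kWh ÷ 0.00378541 m³/gal = 2.55824×10⁸ J/m³
2.55824×10⁸ J/m³ ÷ 1.35582 J/ft·lbf × 0.000946353 m³/qt = 178563 ft·lbf/qt

1.79×10⁵ ft·lbf/qt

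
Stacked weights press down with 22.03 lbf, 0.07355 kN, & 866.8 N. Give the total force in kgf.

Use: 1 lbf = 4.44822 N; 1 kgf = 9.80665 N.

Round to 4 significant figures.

105.9 kgf

22.03 lbf × 4.44822 = 97.9943 N
0.07355 kN × 1000 = 73.55 N
866.8 N (already N)
Total: 97.9943 + 73.55 + 866.8 = 1038.34 N
In kgf: 1038.34 / 9.80665 = 105.881 kgf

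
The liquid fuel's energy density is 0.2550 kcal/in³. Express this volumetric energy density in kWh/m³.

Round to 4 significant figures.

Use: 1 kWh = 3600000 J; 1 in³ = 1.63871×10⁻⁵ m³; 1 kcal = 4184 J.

0.2550 kcal/in³ × 4184 J/kcal ÷ 1.63871×10⁻⁵ m³/in³ = 6.51073×10⁷ J/m³
6.51073×10⁷ J/m³ ÷ 3600000 J/kWh = 18.0854 kWh/m³

18.09 kWh/m³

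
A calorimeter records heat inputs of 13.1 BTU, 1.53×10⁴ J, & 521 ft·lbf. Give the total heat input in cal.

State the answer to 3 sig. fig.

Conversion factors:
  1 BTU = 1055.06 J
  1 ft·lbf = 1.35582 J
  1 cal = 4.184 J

13.1 BTU × 1055.06 = 13821.3 J
1.53×10⁴ J (already J)
521 ft·lbf × 1.35582 = 706.382 J
Combined: 13821.3 + 15300 + 706.382 = 29827.7 J
In cal: 29827.7 / 4.184 = 7128.99 cal

7130 cal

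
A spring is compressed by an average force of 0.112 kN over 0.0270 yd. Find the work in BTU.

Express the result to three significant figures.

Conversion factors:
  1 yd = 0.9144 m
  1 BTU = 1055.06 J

0.00262 BTU

0.112 kN × 1000 → 112 N
0.0270 yd × 0.9144 → 0.0246888 m
W = F × d = 112 N × 0.0246888 m = 2.76515 J
2.76515 J ÷ (1055.06 J/BTU) = 0.00262085 BTU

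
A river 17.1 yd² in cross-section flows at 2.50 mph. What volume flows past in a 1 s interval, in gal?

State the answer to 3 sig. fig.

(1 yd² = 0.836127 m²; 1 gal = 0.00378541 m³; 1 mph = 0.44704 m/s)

4220 gal

2.50 mph × 0.44704 = 1.1176 m/s
17.1 yd² × 0.836127 = 14.2978 m²
V = v × A × t = 1.1176 m/s × 14.2978 m² × 1 s = 15.9792 m³
15.9792 m³ ÷ (0.00378541 m³/gal) = 4221.26 gal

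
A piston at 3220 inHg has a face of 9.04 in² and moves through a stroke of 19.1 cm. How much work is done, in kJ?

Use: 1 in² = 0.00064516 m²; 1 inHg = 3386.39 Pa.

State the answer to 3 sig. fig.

12.1 kJ

3220 inHg → 1.09042×10⁷ Pa
9.04 in² → 0.00583225 m²
F = P × A = 1.09042×10⁷ × 0.00583225 = 63596 N
19.1 cm → 0.191 m
W = F × d = 63596 × 0.191 = 12146.8 J
In kJ: 12146.8 / 1000 = 12.1468 kJ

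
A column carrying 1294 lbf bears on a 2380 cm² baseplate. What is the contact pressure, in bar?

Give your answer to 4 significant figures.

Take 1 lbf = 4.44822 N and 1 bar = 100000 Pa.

0.2418 bar

1294 lbf × 4.44822 = 5756 N
2380 cm² × 0.0001 = 0.238 m²
P = F / A = 5756 N / 0.238 m² = 24184.9 Pa
24184.9 Pa ÷ (100000 Pa/bar) = 0.241849 bar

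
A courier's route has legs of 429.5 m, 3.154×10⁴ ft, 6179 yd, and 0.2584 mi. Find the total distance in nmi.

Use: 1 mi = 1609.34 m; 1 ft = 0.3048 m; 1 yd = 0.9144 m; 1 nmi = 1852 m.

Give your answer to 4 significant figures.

429.5 m (already m)
3.154×10⁴ ft × 0.3048 → 9613.39 m
6179 yd × 0.9144 → 5650.08 m
0.2584 mi × 1609.34 → 415.853 m
Combined: 429.5 + 9613.39 + 5650.08 + 415.853 = 16108.8 m
In nmi: 16108.8 / 1852 = 8.69806 nmi

8.698 nmi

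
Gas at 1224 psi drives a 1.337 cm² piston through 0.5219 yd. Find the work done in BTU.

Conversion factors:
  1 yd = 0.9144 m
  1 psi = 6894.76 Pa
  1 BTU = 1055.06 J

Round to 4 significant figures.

0.5104 BTU

1224 psi → 8.43919×10⁶ Pa
1.337 cm² → 1.337×10⁻⁴ m²
F = P × A = 8.43919×10⁶ × 1.337×10⁻⁴ = 1128.32 N
0.5219 yd → 0.477225 m
W = F × d = 1128.32 × 0.477225 = 538.463 J
In BTU: 538.463 / 1055.06 = 0.510362 BTU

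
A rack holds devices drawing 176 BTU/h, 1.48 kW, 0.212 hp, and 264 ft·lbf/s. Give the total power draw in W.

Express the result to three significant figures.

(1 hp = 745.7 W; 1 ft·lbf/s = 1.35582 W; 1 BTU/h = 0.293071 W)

176 BTU/h × 0.293071 = 51.5805 W
1.48 kW × 1000 = 1480 W
0.212 hp × 745.7 = 158.088 W
264 ft·lbf/s × 1.35582 = 357.936 W
Combined: 51.5805 + 1480 + 158.088 + 357.936 = 2047.6 W

2050 W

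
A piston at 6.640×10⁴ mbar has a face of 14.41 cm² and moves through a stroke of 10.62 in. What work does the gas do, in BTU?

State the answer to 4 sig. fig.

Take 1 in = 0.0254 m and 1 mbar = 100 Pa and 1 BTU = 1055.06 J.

2.446 BTU

6.640×10⁴ mbar → 6.64×10⁶ Pa
14.41 cm² → 0.001441 m²
F = P × A = 6.64×10⁶ × 0.001441 = 9568.24 N
10.62 in → 0.269748 m
W = F × d = 9568.24 × 0.269748 = 2581.01 J
In BTU: 2581.01 / 1055.06 = 2.44632 BTU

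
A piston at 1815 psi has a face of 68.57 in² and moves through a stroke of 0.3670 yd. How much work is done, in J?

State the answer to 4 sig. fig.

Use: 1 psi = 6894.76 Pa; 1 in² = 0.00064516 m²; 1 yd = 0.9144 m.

1815 psi → 1.2514×10⁷ Pa
68.57 in² → 0.0442386 m²
F = P × A = 1.2514×10⁷ × 0.0442386 = 553602 N
0.3670 yd → 0.335585 m
W = F × d = 553602 × 0.335585 = 185781 J

1.858×10⁵ J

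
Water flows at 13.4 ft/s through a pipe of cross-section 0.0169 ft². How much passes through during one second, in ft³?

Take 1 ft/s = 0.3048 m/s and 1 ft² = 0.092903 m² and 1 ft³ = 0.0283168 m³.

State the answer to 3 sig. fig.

13.4 ft/s × 0.3048 = 4.08432 m/s
0.0169 ft² × 0.092903 = 0.00157006 m²
V = v × A × t = 4.08432 m/s × 0.00157006 m² × 1 s = 0.00641263 m³
0.00641263 m³ ÷ (0.0283168 m³/ft³) = 0.22646 ft³

0.226 ft³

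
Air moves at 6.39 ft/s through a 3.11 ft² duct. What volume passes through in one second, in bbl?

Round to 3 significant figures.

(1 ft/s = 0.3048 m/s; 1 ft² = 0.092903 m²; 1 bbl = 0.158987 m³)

6.39 ft/s × 0.3048 → 1.94767 m/s
3.11 ft² × 0.092903 → 0.288928 m²
V = v × A × t = 1.94767 m/s × 0.288928 m² × 1 s = 0.562736 m³
0.562736 m³ ÷ (0.158987 m³/bbl) = 3.53951 bbl

3.54 bbl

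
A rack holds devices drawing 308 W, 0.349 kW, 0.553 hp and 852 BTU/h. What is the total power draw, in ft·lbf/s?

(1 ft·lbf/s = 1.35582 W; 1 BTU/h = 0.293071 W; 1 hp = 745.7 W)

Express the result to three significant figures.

308 W (already W)
0.349 kW × 1000 = 349 W
0.553 hp × 745.7 = 412.372 W
852 BTU/h × 0.293071 = 249.696 W
Sum: 308 + 349 + 412.372 + 249.696 = 1319.07 W
In ft·lbf/s: 1319.07 / 1.35582 = 972.895 ft·lbf/s

973 ft·lbf/s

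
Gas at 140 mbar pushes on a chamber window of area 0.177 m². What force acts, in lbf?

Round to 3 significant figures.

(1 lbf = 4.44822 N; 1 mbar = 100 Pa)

140 mbar × 100 = 14000 Pa
F = P × A = 14000 Pa × 0.177 m² = 2478 N
2478 N ÷ (4.44822 N/lbf) = 557.077 lbf

557 lbf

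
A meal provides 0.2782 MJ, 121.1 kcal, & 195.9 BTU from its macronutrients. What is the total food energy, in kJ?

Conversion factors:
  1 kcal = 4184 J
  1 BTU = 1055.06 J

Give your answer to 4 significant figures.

0.2782 MJ × 1000000 → 278200 J
121.1 kcal × 4184 → 506682 J
195.9 BTU × 1055.06 → 206686 J
Total: 278200 + 506682 + 206686 = 991568 J
In kJ: 991568 / 1000 = 991.568 kJ

991.6 kJ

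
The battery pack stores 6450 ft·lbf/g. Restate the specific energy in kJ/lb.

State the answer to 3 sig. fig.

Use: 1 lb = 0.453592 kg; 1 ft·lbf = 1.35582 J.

3970 kJ/lb

6450 ft·lbf/g × 1.35582 J/ft·lbf ÷ 0.001 kg/g = 8.74504×10⁶ J/kg
8.74504×10⁶ J/kg ÷ 1000 J/kJ × 0.453592 kg/lb = 3966.68 kJ/lb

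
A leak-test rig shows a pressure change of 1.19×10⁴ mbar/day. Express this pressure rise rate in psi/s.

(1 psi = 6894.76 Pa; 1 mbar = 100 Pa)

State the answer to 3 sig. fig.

0.00200 psi/s

1.19×10⁴ mbar/day × 100 Pa/mbar ÷ 86400 s/day = 13.7731 Pa/s
13.7731 Pa/s ÷ 6894.76 Pa/psi = 0.00199762 psi/s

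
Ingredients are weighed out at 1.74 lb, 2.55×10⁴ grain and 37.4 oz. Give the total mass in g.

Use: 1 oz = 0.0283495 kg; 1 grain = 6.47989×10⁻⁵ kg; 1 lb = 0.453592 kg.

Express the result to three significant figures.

3500 g

1.74 lb × 0.453592 = 0.78925 kg
2.55×10⁴ grain × 6.47989×10⁻⁵ = 1.65237 kg
37.4 oz × 0.0283495 = 1.06027 kg
Sum: 0.78925 + 1.65237 + 1.06027 = 3.50189 kg
In g: 3.50189 / 0.001 = 3501.89 g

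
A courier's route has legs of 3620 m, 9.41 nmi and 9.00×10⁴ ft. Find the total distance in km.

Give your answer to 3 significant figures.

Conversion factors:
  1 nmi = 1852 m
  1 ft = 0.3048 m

48.5 km

3620 m (already m)
9.41 nmi × 1852 → 17427.3 m
9.00×10⁴ ft × 0.3048 → 27432 m
Total: 3620 + 17427.3 + 27432 = 48479.3 m
In km: 48479.3 / 1000 = 48.4793 km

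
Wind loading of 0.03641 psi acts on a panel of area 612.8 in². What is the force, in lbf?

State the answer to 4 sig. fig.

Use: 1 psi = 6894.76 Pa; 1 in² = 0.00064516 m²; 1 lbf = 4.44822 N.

0.03641 psi × 6894.76 → 251.038 Pa
612.8 in² × 0.00064516 → 0.395354 m²
F = P × A = 251.038 Pa × 0.395354 m² = 99.2489 N
99.2489 N ÷ (4.44822 N/lbf) = 22.312 lbf

22.31 lbf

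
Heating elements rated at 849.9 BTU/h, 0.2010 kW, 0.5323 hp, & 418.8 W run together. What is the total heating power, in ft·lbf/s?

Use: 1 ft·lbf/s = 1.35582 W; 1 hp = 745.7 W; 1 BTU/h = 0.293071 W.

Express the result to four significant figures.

849.9 BTU/h × 0.293071 → 249.081 W
0.2010 kW × 1000 → 201 W
0.5323 hp × 745.7 → 396.936 W
418.8 W (already W)
Sum: 249.081 + 201 + 396.936 + 418.8 = 1265.82 W
In ft·lbf/s: 1265.82 / 1.35582 = 933.62 ft·lbf/s

933.6 ft·lbf/s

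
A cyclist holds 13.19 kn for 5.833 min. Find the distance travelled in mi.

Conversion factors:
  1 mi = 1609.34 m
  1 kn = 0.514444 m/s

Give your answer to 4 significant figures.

1.476 mi

13.19 kn × 0.514444 → 6.78552 m/s
5.833 min × 60 → 349.98 s
d = v × t = 6.78552 m/s × 349.98 s = 2374.8 m
2374.8 m ÷ (1609.34 m/mi) = 1.47564 mi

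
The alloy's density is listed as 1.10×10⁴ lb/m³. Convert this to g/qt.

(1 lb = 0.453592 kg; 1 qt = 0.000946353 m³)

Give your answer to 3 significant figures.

1.10×10⁴ lb/m³ × 0.453592 kg/lb = 4989.51 kg/m³
4989.51 kg/m³ ÷ 0.001 kg/g × 0.000946353 m³/qt = 4721.84 g/qt

4720 g/qt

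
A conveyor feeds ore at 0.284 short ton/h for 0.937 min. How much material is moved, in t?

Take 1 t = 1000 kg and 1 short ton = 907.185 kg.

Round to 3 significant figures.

0.00402 t

0.284 short ton/h → 0.0715668 kg/s
0.937 min → 56.22 s
m = ṁ × t = 0.0715668 × 56.22 = 4.02349 kg
In t: 4.02349 / 1000 = 0.00402349 t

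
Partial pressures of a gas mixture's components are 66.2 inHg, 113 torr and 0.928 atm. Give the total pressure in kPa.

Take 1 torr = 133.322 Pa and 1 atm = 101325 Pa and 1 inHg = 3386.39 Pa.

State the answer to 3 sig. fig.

66.2 inHg × 3386.39 = 224179 Pa
113 torr × 133.322 = 15065.4 Pa
0.928 atm × 101325 = 94029.6 Pa
Combined: 224179 + 15065.4 + 94029.6 = 333274 Pa
In kPa: 333274 / 1000 = 333.274 kPa

333 kPa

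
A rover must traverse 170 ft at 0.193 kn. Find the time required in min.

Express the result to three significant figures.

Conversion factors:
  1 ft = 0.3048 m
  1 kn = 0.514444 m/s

8.70 min

170 ft × 0.3048 → 51.816 m
0.193 kn × 0.514444 → 0.0992877 m/s
t = d / v = 51.816 m / 0.0992877 m/s = 521.877 s
521.877 s ÷ (60 s/min) = 8.69795 min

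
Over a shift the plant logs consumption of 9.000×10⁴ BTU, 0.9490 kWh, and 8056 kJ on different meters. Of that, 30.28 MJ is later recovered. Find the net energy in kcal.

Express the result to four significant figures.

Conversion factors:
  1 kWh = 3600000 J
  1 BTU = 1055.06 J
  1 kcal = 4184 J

9.000×10⁴ BTU × 1055.06 = 9.49554×10⁷ J
0.9490 kWh × 3600000 = 3.4164×10⁶ J
8056 kJ × 1000 = 8.056×10⁶ J
30.28 MJ × 1000000 = 3.028×10⁷ J
Result: 9.49554×10⁷ + 3.4164×10⁶ + 8.056×10⁶ − 3.028×10⁷ = 7.61478×10⁷ J
In kcal: 7.61478×10⁷ / 4184 = 18199.8 kcal

1.820×10⁴ kcal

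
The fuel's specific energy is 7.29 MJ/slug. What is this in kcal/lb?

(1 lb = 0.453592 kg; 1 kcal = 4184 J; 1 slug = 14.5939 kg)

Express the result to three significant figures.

7.29 MJ/slug × 1000000 J/MJ ÷ 14.5939 kg/slug = 499524 J/kg
499524 J/kg ÷ 4184 J/kcal × 0.453592 kg/lb = 54.1539 kcal/lb

54.2 kcal/lb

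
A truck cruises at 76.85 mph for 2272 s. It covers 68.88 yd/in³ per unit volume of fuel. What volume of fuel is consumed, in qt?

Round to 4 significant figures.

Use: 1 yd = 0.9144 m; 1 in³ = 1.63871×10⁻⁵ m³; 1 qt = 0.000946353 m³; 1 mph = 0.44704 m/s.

76.85 mph → 34.355 m/s
d = v × t = 34.355 × 2272 = 78054.6 m
68.88 yd/in³ → 3.8435×10⁶ m/m³
V = d / (distance per unit fuel) = 78054.6 / 3.8435×10⁶ = 0.0203082 m³
In qt: 0.0203082 / 0.000946353 = 21.4594 qt

21.46 qt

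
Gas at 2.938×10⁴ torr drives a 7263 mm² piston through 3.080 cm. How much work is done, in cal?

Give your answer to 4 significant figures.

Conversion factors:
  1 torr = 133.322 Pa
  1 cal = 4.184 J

209.4 cal

2.938×10⁴ torr → 3.917×10⁶ Pa
7263 mm² → 0.007263 m²
F = P × A = 3.917×10⁶ × 0.007263 = 28449.2 N
3.080 cm → 0.0308 m
W = F × d = 28449.2 × 0.0308 = 876.235 J
In cal: 876.235 / 4.184 = 209.425 cal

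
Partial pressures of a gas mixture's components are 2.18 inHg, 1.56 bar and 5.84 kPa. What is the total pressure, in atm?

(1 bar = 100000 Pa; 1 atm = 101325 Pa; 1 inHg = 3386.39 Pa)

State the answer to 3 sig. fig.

2.18 inHg × 3386.39 = 7382.33 Pa
1.56 bar × 100000 = 156000 Pa
5.84 kPa × 1000 = 5840 Pa
Sum: 7382.33 + 156000 + 5840 = 169222 Pa
In atm: 169222 / 101325 = 1.67009 atm

1.67 atm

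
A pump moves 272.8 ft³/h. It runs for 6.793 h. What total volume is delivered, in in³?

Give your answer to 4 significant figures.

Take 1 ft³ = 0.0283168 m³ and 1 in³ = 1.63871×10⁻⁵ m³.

3.202×10⁶ in³

272.8 ft³/h → 0.00214578 m³/s
6.793 h → 24454.8 s
V = Q × t = 0.00214578 × 24454.8 = 52.4746 m³
In in³: 52.4746 / 1.63871×10⁻⁵ = 3.20219×10⁶ in³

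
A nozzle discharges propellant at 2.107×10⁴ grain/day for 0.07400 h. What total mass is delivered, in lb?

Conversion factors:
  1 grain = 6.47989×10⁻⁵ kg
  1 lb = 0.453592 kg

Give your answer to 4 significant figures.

2.107×10⁴ grain/day → 1.58022×10⁻⁵ kg/s
0.07400 h → 266.4 s
m = ṁ × t = 1.58022×10⁻⁵ × 266.4 = 0.00420971 kg
In lb: 0.00420971 / 0.453592 = 0.00928083 lb

0.009281 lb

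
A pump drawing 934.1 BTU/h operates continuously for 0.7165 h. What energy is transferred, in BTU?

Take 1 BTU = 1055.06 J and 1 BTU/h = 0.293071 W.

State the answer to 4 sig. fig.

669.3 BTU

934.1 BTU/h × 0.293071 = 273.758 W
0.7165 h × 3600 = 2579.4 s
E = P × t = 273.758 W × 2579.4 s = 706131 J
706131 J ÷ (1055.06 J/BTU) = 669.28 BTU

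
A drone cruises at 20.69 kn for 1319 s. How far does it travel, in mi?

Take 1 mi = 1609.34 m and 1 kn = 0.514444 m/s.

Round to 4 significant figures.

20.69 kn × 0.514444 = 10.6438 m/s
d = v × t = 10.6438 m/s × 1319 s = 14039.2 m
14039.2 m ÷ (1609.34 m/mi) = 8.72358 mi

8.724 mi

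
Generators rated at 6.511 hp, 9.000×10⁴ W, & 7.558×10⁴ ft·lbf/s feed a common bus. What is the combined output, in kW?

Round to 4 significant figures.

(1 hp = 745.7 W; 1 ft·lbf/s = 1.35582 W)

197.3 kW

6.511 hp × 745.7 = 4855.25 W
9.000×10⁴ W (already W)
7.558×10⁴ ft·lbf/s × 1.35582 = 102473 W
Combined: 4855.25 + 90000 + 102473 = 197328 W
In kW: 197328 / 1000 = 197.328 kW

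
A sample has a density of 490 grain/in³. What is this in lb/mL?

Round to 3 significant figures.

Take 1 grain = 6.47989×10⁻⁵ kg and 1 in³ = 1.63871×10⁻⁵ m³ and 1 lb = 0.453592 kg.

0.00427 lb/mL

490 grain/in³ × 6.47989×10⁻⁵ kg/grain ÷ 1.63871×10⁻⁵ m³/in³ = 1937.59 kg/m³
1937.59 kg/m³ ÷ 0.453592 kg/lb × 10⁻⁶ m³/mL = 0.00427166 lb/mL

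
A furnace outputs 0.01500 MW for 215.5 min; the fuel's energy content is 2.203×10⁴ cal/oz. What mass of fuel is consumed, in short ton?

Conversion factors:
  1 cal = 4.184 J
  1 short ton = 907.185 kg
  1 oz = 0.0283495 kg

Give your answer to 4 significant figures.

0.06576 short ton

0.01500 MW → 15000 W
215.5 min → 12930 s
E = P × t = 15000 × 12930 = 1.9395×10⁸ J
2.203×10⁴ cal/oz → 3.25133×10⁶ J/kg
m = E / e_s = 1.9395×10⁸ / 3.25133×10⁶ = 59.6525 kg
In short ton: 59.6525 / 907.185 = 0.0657556 short ton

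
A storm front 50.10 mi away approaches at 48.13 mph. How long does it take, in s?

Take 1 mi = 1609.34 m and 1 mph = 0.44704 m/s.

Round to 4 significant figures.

50.10 mi × 1609.34 → 80627.9 m
48.13 mph × 0.44704 → 21.516 m/s
t = d / v = 80627.9 m / 21.516 m/s = 3747.35 s

3747 s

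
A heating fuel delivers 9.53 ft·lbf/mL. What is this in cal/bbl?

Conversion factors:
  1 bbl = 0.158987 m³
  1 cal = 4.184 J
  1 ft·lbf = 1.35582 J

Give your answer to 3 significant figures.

9.53 ft·lbf/mL × 1.35582 J/ft·lbf ÷ 10⁻⁶ m³/mL = 1.2921×10⁷ J/m³
1.2921×10⁷ J/m³ ÷ 4.184 J/cal × 0.158987 m³/bbl = 490983 cal/bbl

4.91×10⁵ cal/bbl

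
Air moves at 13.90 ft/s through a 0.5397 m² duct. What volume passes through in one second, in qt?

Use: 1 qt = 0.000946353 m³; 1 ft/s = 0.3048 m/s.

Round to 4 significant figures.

2416 qt

13.90 ft/s × 0.3048 → 4.23672 m/s
V = v × A × t = 4.23672 m/s × 0.5397 m² × 1 s = 2.28656 m³
2.28656 m³ ÷ (0.000946353 m³/qt) = 2416.18 qt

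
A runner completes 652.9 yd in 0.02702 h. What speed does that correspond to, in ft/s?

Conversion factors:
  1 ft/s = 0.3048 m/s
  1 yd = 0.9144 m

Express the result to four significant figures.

652.9 yd × 0.9144 = 597.012 m
0.02702 h × 3600 = 97.272 s
v = d / t = 597.012 m / 97.272 s = 6.13755 m/s
6.13755 m/s ÷ (0.3048 m/s/ft/s) = 20.1363 ft/s

20.14 ft/s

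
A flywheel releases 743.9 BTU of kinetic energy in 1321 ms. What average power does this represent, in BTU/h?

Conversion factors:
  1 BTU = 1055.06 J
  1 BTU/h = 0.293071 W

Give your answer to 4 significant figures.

2.027×10⁶ BTU/h

743.9 BTU × 1055.06 = 784859 J
1321 ms × 0.001 = 1.321 s
P = E / t = 784859 J / 1.321 s = 594140 W
594140 W ÷ (0.293071 W/BTU/h) = 2.02729×10⁶ BTU/h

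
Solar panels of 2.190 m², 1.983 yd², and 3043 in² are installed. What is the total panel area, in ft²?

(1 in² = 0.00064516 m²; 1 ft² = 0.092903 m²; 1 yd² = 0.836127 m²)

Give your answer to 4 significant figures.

2.190 m² (already m²)
1.983 yd² × 0.836127 = 1.65804 m²
3043 in² × 0.00064516 = 1.96322 m²
Total: 2.19 + 1.65804 + 1.96322 = 5.81126 m²
In ft²: 5.81126 / 0.092903 = 62.5519 ft²

62.55 ft²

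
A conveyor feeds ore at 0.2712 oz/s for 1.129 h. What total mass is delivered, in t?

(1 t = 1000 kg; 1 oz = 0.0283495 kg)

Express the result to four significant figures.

0.03125 t

0.2712 oz/s → 0.00768838 kg/s
1.129 h → 4064.4 s
m = ṁ × t = 0.00768838 × 4064.4 = 31.2487 kg
In t: 31.2487 / 1000 = 0.0312487 t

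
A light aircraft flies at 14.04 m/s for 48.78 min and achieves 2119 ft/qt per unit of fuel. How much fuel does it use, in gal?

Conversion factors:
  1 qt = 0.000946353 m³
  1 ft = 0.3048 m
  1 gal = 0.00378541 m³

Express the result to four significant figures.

48.78 min → 2926.8 s
d = v × t = 14.04 × 2926.8 = 41092.3 m
2119 ft/qt → 682484 m/m³
V = d / (distance per unit fuel) = 41092.3 / 682484 = 0.0602099 m³
In gal: 0.0602099 / 0.00378541 = 15.9058 gal

15.91 gal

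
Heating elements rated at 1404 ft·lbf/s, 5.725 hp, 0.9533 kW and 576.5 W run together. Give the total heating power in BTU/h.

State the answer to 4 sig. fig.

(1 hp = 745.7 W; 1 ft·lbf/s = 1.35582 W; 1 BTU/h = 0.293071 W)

2.628×10⁴ BTU/h

1404 ft·lbf/s × 1.35582 = 1903.57 W
5.725 hp × 745.7 = 4269.13 W
0.9533 kW × 1000 = 953.3 W
576.5 W (already W)
Combined: 1903.57 + 4269.13 + 953.3 + 576.5 = 7702.5 W
In BTU/h: 7702.5 / 0.293071 = 26282 BTU/h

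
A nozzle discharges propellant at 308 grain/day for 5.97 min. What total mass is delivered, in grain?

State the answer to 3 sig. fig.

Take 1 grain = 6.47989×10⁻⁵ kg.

308 grain/day → 2.30996×10⁻⁷ kg/s
5.97 min → 358.2 s
m = ṁ × t = 2.30996×10⁻⁷ × 358.2 = 8.27428×10⁻⁵ kg
In grain: 8.27428×10⁻⁵ / 6.47989×10⁻⁵ = 1.27692 grain

1.28 grain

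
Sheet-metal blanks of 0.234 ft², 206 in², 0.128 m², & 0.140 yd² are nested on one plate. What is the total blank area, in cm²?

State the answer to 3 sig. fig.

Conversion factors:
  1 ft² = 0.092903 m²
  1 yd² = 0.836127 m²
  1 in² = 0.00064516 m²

4000 cm²

0.234 ft² × 0.092903 = 0.0217393 m²
206 in² × 0.00064516 = 0.132903 m²
0.128 m² (already m²)
0.140 yd² × 0.836127 = 0.117058 m²
Sum: 0.0217393 + 0.132903 + 0.128 + 0.117058 = 0.3997 m²
In cm²: 0.3997 / 0.0001 = 3997 cm²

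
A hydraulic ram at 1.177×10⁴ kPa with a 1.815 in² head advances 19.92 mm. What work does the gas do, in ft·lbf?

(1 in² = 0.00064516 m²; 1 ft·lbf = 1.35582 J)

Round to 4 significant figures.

202.5 ft·lbf

1.177×10⁴ kPa → 1.177×10⁷ Pa
1.815 in² → 0.00117097 m²
F = P × A = 1.177×10⁷ × 0.00117097 = 13782.3 N
19.92 mm → 0.01992 m
W = F × d = 13782.3 × 0.01992 = 274.543 J
In ft·lbf: 274.543 / 1.35582 = 202.492 ft·lbf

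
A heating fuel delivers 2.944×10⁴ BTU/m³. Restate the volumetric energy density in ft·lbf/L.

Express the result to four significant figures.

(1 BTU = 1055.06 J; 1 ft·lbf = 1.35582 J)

2.944×10⁴ BTU/m³ × 1055.06 J/BTU = 3.1061×10⁷ J/m³
3.1061×10⁷ J/m³ ÷ 1.35582 J/ft·lbf × 0.001 m³/L = 22909.4 ft·lbf/L

2.291×10⁴ ft·lbf/L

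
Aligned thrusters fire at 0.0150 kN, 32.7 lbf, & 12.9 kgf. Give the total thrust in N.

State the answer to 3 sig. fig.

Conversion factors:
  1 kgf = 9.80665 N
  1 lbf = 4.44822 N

0.0150 kN × 1000 = 15 N
32.7 lbf × 4.44822 = 145.457 N
12.9 kgf × 9.80665 = 126.506 N
Sum: 15 + 145.457 + 126.506 = 286.963 N

287 N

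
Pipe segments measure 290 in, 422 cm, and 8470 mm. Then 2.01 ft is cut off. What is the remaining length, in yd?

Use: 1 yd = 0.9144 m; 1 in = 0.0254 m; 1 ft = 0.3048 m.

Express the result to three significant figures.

21.3 yd

290 in × 0.0254 = 7.366 m
422 cm × 0.01 = 4.22 m
8470 mm × 0.001 = 8.47 m
2.01 ft × 0.3048 = 0.612648 m
Net: 7.366 + 4.22 + 8.47 − 0.612648 = 19.4434 m
In yd: 19.4434 / 0.9144 = 21.2636 yd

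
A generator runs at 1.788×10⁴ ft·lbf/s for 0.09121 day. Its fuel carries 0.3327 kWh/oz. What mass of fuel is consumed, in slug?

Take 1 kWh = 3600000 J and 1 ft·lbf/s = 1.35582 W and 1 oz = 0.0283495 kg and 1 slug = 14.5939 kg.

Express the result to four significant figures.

0.3098 slug

1.788×10⁴ ft·lbf/s → 24242.1 W
0.09121 day → 7880.54 s
E = P × t = 24242.1 × 7880.54 = 1.91041×10⁸ J
0.3327 kWh/oz → 4.22484×10⁷ J/kg
m = E / e_s = 1.91041×10⁸ / 4.22484×10⁷ = 4.52185 kg
In slug: 4.52185 / 14.5939 = 0.309845 slug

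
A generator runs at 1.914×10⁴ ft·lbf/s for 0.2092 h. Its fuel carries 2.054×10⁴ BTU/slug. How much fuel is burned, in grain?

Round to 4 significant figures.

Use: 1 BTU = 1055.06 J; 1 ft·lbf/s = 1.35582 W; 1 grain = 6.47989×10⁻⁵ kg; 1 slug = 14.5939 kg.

1.914×10⁴ ft·lbf/s → 25950.4 W
0.2092 h → 753.12 s
E = P × t = 25950.4 × 753.12 = 1.95438×10⁷ J
2.054×10⁴ BTU/slug → 1.48493×10⁶ J/kg
m = E / e_s = 1.95438×10⁷ / 1.48493×10⁶ = 13.1614 kg
In grain: 13.1614 / 6.47989×10⁻⁵ = 203111 grain

2.031×10⁵ grain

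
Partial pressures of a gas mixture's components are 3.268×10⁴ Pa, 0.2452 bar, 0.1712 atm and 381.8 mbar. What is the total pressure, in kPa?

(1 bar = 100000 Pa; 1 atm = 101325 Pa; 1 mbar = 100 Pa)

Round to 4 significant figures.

112.7 kPa

3.268×10⁴ Pa (already Pa)
0.2452 bar × 100000 = 24520 Pa
0.1712 atm × 101325 = 17346.8 Pa
381.8 mbar × 100 = 38180 Pa
Sum: 32680 + 24520 + 17346.8 + 38180 = 112727 Pa
In kPa: 112727 / 1000 = 112.727 kPa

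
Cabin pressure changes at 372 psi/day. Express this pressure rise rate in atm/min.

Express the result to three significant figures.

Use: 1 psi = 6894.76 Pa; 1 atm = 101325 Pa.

372 psi/day × 6894.76 Pa/psi ÷ 86400 s/day = 29.6858 Pa/s
29.6858 Pa/s ÷ 101325 Pa/atm × 60 s/min = 0.0175786 atm/min

0.0176 atm/min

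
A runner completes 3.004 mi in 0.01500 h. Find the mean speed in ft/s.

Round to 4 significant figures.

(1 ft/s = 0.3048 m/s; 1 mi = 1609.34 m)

293.7 ft/s

3.004 mi × 1609.34 = 4834.46 m
0.01500 h × 3600 = 54 s
v = d / t = 4834.46 m / 54 s = 89.527 m/s
89.527 m/s ÷ (0.3048 m/s/ft/s) = 293.724 ft/s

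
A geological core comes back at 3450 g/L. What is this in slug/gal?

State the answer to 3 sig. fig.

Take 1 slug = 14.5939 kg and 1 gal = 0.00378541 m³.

0.895 slug/gal

3450 g/L × 0.001 kg/g ÷ 0.001 m³/L = 3450 kg/m³
3450 kg/m³ ÷ 14.5939 kg/slug × 0.00378541 m³/gal = 0.894871 slug/gal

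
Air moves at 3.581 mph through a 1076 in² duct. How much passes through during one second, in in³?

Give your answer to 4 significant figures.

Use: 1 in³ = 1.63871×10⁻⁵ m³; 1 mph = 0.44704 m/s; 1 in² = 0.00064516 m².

6.782×10⁴ in³

3.581 mph × 0.44704 → 1.60085 m/s
1076 in² × 0.00064516 → 0.694192 m²
V = v × A × t = 1.60085 m/s × 0.694192 m² × 1 s = 1.1113 m³
1.1113 m³ ÷ (1.63871×10⁻⁵ m³/in³) = 67815.5 in³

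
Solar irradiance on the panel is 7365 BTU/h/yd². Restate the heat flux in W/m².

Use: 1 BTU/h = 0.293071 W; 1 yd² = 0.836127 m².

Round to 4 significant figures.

2582 W/m²

7365 BTU/h/yd² × 0.293071 W/BTU/h ÷ 0.836127 m²/yd² = 2581.51 W/m²
2581.51 W/m²  = 2581.51 W/m²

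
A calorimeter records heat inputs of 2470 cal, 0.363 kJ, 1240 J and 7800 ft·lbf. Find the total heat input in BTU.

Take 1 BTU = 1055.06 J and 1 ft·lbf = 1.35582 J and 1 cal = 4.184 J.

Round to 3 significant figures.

21.3 BTU

2470 cal × 4.184 = 10334.5 J
0.363 kJ × 1000 = 363 J
1240 J (already J)
7800 ft·lbf × 1.35582 = 10575.4 J
Combined: 10334.5 + 363 + 1240 + 10575.4 = 22512.9 J
In BTU: 22512.9 / 1055.06 = 21.338 BTU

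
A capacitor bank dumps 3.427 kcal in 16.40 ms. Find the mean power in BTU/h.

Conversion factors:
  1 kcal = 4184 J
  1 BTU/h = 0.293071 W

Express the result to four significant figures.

2.983×10⁶ BTU/h

3.427 kcal × 4184 = 14338.6 J
16.40 ms × 0.001 = 0.0164 s
P = E / t = 14338.6 J / 0.0164 s = 874305 W
874305 W ÷ (0.293071 W/BTU/h) = 2.98325×10⁶ BTU/h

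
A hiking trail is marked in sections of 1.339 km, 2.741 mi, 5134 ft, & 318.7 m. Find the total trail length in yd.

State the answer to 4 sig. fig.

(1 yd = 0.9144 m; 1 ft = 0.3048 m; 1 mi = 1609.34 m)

1.339 km × 1000 = 1339 m
2.741 mi × 1609.34 = 4411.2 m
5134 ft × 0.3048 = 1564.84 m
318.7 m (already m)
Combined: 1339 + 4411.2 + 1564.84 + 318.7 = 7633.74 m
In yd: 7633.74 / 0.9144 = 8348.36 yd

8348 yd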